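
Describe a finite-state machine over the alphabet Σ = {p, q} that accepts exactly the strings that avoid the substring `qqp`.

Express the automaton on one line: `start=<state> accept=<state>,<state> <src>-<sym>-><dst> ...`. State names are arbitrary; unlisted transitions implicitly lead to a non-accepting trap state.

start=S0 accept=S0,S1,S2 S0-p->S0 S0-q->S1 S1-p->S0 S1-q->S2 S2-p->S3 S2-q->S2 S3-p->S3 S3-q->S3

Track partial matches of the forbidden pattern `qqp`. State S3 is a dead state reached once `qqp` has occurred; every other state accepts. S0 means no part of `qqp` is currently matched.
With 4 states:
        p   q  
>* S0   S0  S1 
 * S1   S0  S2 
 * S2   S3  S2 
   S3   S3  S3 
(> = start, * = accepting)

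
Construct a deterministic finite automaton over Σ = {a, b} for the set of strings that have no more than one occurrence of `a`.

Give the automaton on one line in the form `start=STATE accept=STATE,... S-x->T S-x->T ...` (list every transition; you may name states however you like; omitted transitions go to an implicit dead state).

Count `a`s, saturating at 2: state s0 means no `a` yet, s1 means one `a` seen, s2 means more than one. Each `a` increments (capped at s2); other symbols loop. Accept from {s0, s1}.
        a   b  
>* s0   s1  s0 
 * s1   s2  s1 
   s2   s2  s2 
(> = start, * = accepting)

start=s0 accept=s0,s1 s0-a->s1 s0-b->s0 s1-a->s2 s1-b->s1 s2-a->s2 s2-b->s2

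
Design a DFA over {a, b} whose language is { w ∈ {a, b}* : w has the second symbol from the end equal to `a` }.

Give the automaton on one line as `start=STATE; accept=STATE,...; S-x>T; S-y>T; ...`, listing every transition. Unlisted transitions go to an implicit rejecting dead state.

start=S0; accept=S3,S4; S0-a>S1; S0-b>S2; S1-a>S3; S1-b>S4; S2-a>S5; S2-b>S6; S3-a>S3; S3-b>S4; S4-a>S5; S4-b>S6; S5-a>S3; S5-b>S4; S6-a>S5; S6-b>S6

Because acceptance depends on a position counted from the end, the machine has to buffer the most recent 2 symbols. Make each state the string of the last up-to-2 symbols read; on input `x` shift the window left and append `x`. Accept when the buffered window has length 2 and begins with `a`.
With 7 states:
        a   b  
>  S0   S1  S2 
   S1   S3  S4 
   S2   S5  S6 
 * S3   S3  S4 
 * S4   S5  S6 
   S5   S3  S4 
   S6   S5  S6 
(> = start, * = accepting)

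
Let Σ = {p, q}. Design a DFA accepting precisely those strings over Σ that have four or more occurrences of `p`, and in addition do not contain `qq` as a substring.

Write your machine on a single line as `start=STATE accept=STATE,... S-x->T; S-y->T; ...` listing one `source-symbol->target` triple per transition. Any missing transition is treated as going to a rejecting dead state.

start=s0; accept=s8,s10; s0-p->s1; s0-q->s2; s1-p->s3; s1-q->s4; s2-p->s1; s2-q->s5; s3-p->s6; s3-q->s7; s4-p->s3; s4-q->s5; s5-p->s5; s5-q->s5; s6-p->s8; s6-q->s9; s7-p->s6; s7-q->s5; s8-p->s8; s8-q->s10; s9-p->s8; s9-q->s5; s10-p->s8; s10-q->s5

Run two small machines in parallel and take their product. The first has 6 states tracking the count of `p`s, saturating at 5; the second has 3 states tracking partial matches of the forbidden pattern `qq`. A product state is a pair (one from each), accepting exactly when both do. After merging equivalent states the machine shrinks.
With 11 states:
          p    q  
>  s0     s1   s2 
   s1     s3   s4 
   s2     s1   s5 
   s3     s6   s7 
   s4     s3   s5 
   s5     s5   s5 
   s6     s8   s9 
   s7     s6   s5 
 * s8     s8  s10 
   s9     s8   s5 
 * s10    s8   s5 
(> = start, * = accepting)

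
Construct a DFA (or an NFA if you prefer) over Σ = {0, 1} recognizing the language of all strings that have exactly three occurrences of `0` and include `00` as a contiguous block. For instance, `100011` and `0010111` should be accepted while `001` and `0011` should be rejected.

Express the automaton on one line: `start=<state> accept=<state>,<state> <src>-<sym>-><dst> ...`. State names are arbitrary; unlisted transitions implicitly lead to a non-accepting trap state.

start=s0 accept=s4 s0-0->s1 s0-1->s0 s1-0->s2 s1-1->s3 s2-0->s4 s2-1->s2 s3-0->s5 s3-1->s3 s4-0->s6 s4-1->s4 s5-0->s4 s5-1->s6 s6-0->s6 s6-1->s6

Handle the two conditions separately and then intersect. One (5 states) tracks the count of `0`s, saturating at 4; the other (3 states) tracks whether and how much of `00` has been seen. Each combined state is a pair, one component from each; accept when both components accept. After merging equivalent states the machine shrinks.
7 states suffice.
        0   1  
>  s0   s1  s0 
   s1   s2  s3 
   s2   s4  s2 
   s3   s5  s3 
 * s4   s6  s4 
   s5   s4  s6 
   s6   s6  s6 
(> = start, * = accepting)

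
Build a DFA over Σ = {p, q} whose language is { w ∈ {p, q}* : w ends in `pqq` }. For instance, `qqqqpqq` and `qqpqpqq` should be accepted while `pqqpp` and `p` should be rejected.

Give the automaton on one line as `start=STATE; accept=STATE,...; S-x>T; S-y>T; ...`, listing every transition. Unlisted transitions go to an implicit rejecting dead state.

start=s0; accept=s3; s0-p>s1; s0-q>s0; s1-p>s1; s1-q>s2; s2-p>s1; s2-q>s3; s3-p>s1; s3-q>s0

Remember how much of `pqq` the current input suffix matches. State s0 means no match yet; s1 means the last symbol is `p`; s2 means the last 2 symbols are `pq`; s3 means the last 3 symbols are `pqq`. Only s3 accepts. On a mismatch, fall back to the longest proper suffix that is still a prefix of `pqq`.
        p   q  
>  s0   s1  s0 
   s1   s1  s2 
   s2   s1  s3 
 * s3   s1  s0 
(> = start, * = accepting)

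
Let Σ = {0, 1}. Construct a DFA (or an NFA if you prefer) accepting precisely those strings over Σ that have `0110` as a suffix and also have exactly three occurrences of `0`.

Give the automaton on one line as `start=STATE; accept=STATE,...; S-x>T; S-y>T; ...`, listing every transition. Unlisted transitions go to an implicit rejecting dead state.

Handle the two conditions separately and then intersect. One (5 states) tracks how much of the suffix `0110` has currently been matched; the other (5 states) tracks the count of `0`s, saturating at 4. Each combined state is a pair, one component from each; accept when both components accept.
20 states suffice.
          0    1  
>  S0     S1   S0 
   S1     S2   S3 
   S2     S4   S5 
   S3     S2   S6 
   S4     S7   S8 
   S5     S4   S9 
   S6    S10  S11 
   S7     S7  S12 
   S8     S7  S13 
   S9    S14  S15 
   S10    S4   S5 
   S11    S2  S11 
   S12    S7  S16 
   S13   S17  S18 
 * S14    S7   S8 
   S15    S4  S15 
   S16   S17  S19 
   S17    S7  S12 
   S18    S7  S18 
   S19    S7  S19 
(> = start, * = accepting)

start=S0; accept=S14; S0-0>S1; S0-1>S0; S1-0>S2; S1-1>S3; S2-0>S4; S2-1>S5; S3-0>S2; S3-1>S6; S4-0>S7; S4-1>S8; S5-0>S4; S5-1>S9; S6-0>S10; S6-1>S11; S7-0>S7; S7-1>S12; S8-0>S7; S8-1>S13; S9-0>S14; S9-1>S15; S10-0>S4; S10-1>S5; S11-0>S2; S11-1>S11; S12-0>S7; S12-1>S16; S13-0>S17; S13-1>S18; S14-0>S7; S14-1>S8; S15-0>S4; S15-1>S15; S16-0>S17; S16-1>S19; S17-0>S7; S17-1>S12; S18-0>S7; S18-1>S18; S19-0>S7; S19-1>S19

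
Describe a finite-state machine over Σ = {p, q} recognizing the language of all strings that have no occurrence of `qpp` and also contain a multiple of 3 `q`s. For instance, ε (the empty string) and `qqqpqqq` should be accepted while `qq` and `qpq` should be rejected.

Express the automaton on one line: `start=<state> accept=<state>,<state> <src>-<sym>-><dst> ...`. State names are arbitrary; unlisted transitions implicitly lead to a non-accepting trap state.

Handle the two conditions separately and then intersect. The first has 4 states tracking partial matches of the forbidden pattern `qpp`; the second has 3 states tracking the count of `q`s modulo 3. A product state is a pair (one from each), accepting exactly when both do. Minimizing collapses redundant product states.
With 8 states:
        p   q  
>* S0   S0  S1 
   S1   S2  S3 
   S2   S4  S3 
   S3   S5  S6 
   S4   S4  S4 
   S5   S4  S6 
 * S6   S7  S1 
 * S7   S4  S1 
(> = start, * = accepting)

start=S0 accept=S0,S6,S7 S0-p->S0 S0-q->S1 S1-p->S2 S1-q->S3 S2-p->S4 S2-q->S3 S3-p->S5 S3-q->S6 S4-p->S4 S4-q->S4 S5-p->S4 S5-q->S6 S6-p->S7 S6-q->S1 S7-p->S4 S7-q->S1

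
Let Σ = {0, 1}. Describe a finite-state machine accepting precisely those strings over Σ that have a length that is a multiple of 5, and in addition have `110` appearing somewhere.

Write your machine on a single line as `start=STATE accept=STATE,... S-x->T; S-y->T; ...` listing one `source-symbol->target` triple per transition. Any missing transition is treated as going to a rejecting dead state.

Run two small machines in parallel and take their product. One (5 states) tracks the input length modulo 5; the other (4 states) tracks whether and how much of `110` has been seen. Each combined state is a pair, one component from each; accept when both components accept.
20 states suffice.
          0    1  
>  s0     s1   s2 
   s1     s3   s4 
   s2     s3   s5 
   s3     s6   s7 
   s4     s6   s8 
   s5     s9   s8 
   s6    s10  s11 
   s7    s10  s12 
   s8    s13  s12 
   s9    s13  s13 
   s10    s0  s14 
   s11    s0  s15 
   s12   s16  s15 
   s13   s16  s16 
   s14    s1  s17 
   s15   s18  s17 
 * s16   s18  s18 
   s17   s19   s5 
   s18   s19  s19 
   s19    s9   s9 
(> = start, * = accepting)

start=s0; accept=s16; s0-0->s1; s0-1->s2; s1-0->s3; s1-1->s4; s2-0->s3; s2-1->s5; s3-0->s6; s3-1->s7; s4-0->s6; s4-1->s8; s5-0->s9; s5-1->s8; s6-0->s10; s6-1->s11; s7-0->s10; s7-1->s12; s8-0->s13; s8-1->s12; s9-0->s13; s9-1->s13; s10-0->s0; s10-1->s14; s11-0->s0; s11-1->s15; s12-0->s16; s12-1->s15; s13-0->s16; s13-1->s16; s14-0->s1; s14-1->s17; s15-0->s18; s15-1->s17; s16-0->s18; s16-1->s18; s17-0->s19; s17-1->s5; s18-0->s19; s18-1->s19; s19-0->s9; s19-1->s9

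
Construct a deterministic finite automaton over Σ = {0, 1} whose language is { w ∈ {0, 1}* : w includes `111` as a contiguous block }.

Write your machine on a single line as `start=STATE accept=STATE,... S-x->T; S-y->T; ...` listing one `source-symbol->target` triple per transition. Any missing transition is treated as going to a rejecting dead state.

start=A; accept=D; A-0->A; A-1->B; B-0->A; B-1->C; C-0->A; C-1->D; D-0->D; D-1->D

Track how much of `111` has been matched so far: state A is no progress, D is the absorbing accept state reached once `111` has occurred. Intermediate states record partial matches; on a mismatch, fall back to the longest reusable overlap.
4 states suffice.
       0  1 
>  A   A  B 
   B   A  C 
   C   A  D 
 * D   D  D 
(> = start, * = accepting)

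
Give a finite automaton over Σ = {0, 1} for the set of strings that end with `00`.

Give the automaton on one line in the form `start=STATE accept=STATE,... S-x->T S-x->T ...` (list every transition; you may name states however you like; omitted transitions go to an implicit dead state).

start=q0 accept=q2 q0-0->q1 q0-1->q0 q1-0->q2 q1-1->q0 q2-0->q2 q2-1->q0

Let each state record the length of the longest suffix of the input read so far that is also a prefix of `00`. q1 means the last symbol is `0`; q2 means the last 2 symbols are `00`. Accept only at q2, where the string currently ends in `00`.
With 3 states:
        0   1  
>  q0   q1  q0 
   q1   q2  q0 
 * q2   q2  q0 
(> = start, * = accepting)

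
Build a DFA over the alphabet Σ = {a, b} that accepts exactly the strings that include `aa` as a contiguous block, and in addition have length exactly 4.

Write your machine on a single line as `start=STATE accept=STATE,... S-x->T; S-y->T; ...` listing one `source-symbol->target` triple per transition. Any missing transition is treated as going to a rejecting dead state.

start=q0; accept=q9; q0-a->q1; q0-b->q2; q1-a->q3; q1-b->q4; q2-a->q5; q2-b->q4; q3-a->q6; q3-b->q6; q4-a->q7; q4-b->q8; q5-a->q6; q5-b->q8; q6-a->q9; q6-b->q9; q7-a->q9; q7-b->q10; q8-a->q11; q8-b->q10; q9-a->q12; q9-b->q12; q10-a->q13; q10-b->q14; q11-a->q12; q11-b->q14; q12-a->q12; q12-b->q12; q13-a->q12; q13-b->q14; q14-a->q13; q14-b->q14

Run two small machines in parallel and take their product. One (3 states) tracks whether and how much of `aa` has been seen; the other (6 states) tracks the input length, saturating at 5. Each combined state is a pair, one component from each; accept when both components accept.
          a    b  
>  q0     q1   q2 
   q1     q3   q4 
   q2     q5   q4 
   q3     q6   q6 
   q4     q7   q8 
   q5     q6   q8 
   q6     q9   q9 
   q7     q9  q10 
   q8    q11  q10 
 * q9    q12  q12 
   q10   q13  q14 
   q11   q12  q14 
   q12   q12  q12 
   q13   q12  q14 
   q14   q13  q14 
(> = start, * = accepting)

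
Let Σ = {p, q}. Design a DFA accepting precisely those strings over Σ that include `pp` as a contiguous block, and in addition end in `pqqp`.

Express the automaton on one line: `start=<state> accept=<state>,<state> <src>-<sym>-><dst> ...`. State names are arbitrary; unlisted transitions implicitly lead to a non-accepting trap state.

start=S0 accept=S8 S0-p->S1 S0-q->S0 S1-p->S2 S1-q->S3 S2-p->S2 S2-q->S4 S3-p->S1 S3-q->S5 S4-p->S2 S4-q->S6 S5-p->S7 S5-q->S0 S6-p->S8 S6-q->S9 S7-p->S2 S7-q->S3 S8-p->S2 S8-q->S4 S9-p->S2 S9-q->S9

Handle the two conditions separately and then intersect. The first has 3 states tracking whether and how much of `pp` has been seen; the second has 5 states tracking how much of the suffix `pqqp` has currently been matched. A product state is a pair (one from each), accepting exactly when both do.
A 10-state machine:
        p   q  
>  S0   S1  S0 
   S1   S2  S3 
   S2   S2  S4 
   S3   S1  S5 
   S4   S2  S6 
   S5   S7  S0 
   S6   S8  S9 
   S7   S2  S3 
 * S8   S2  S4 
   S9   S2  S9 
(> = start, * = accepting)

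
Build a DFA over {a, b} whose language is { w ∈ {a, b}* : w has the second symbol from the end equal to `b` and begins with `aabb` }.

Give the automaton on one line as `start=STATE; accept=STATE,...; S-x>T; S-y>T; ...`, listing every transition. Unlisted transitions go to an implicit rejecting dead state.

start=q0; accept=q5,q6; q0-a>q1; q0-b>q2; q1-a>q3; q1-b>q2; q2-a>q2; q2-b>q2; q3-a>q2; q3-b>q4; q4-a>q2; q4-b>q5; q5-a>q6; q5-b>q5; q6-a>q7; q6-b>q8; q7-a>q7; q7-b>q8; q8-a>q6; q8-b>q5

Handle the two conditions separately and then intersect. One (7 states) tracks the last 2 symbols read; the other (6 states) tracks whether the input so far still matches the prefix `aabb`. Each combined state is a pair, one component from each; accept when both components accept. Equivalent product states are then merged.
A 9-state machine:
        a   b  
>  q0   q1  q2 
   q1   q3  q2 
   q2   q2  q2 
   q3   q2  q4 
   q4   q2  q5 
 * q5   q6  q5 
 * q6   q7  q8 
   q7   q7  q8 
   q8   q6  q5 
(> = start, * = accepting)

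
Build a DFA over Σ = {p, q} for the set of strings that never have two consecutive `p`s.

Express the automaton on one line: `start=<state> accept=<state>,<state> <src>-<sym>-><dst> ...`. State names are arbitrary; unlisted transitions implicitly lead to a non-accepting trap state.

Track partial matches of the forbidden pattern `pp`. State C is a dead state reached once `pp` has occurred; every other state accepts. A means no part of `pp` is currently matched.
3 states suffice.
       p  q 
>* A   B  A 
 * B   C  A 
   C   C  C 
(> = start, * = accepting)

start=A accept=A,B A-p->B A-q->A B-p->C B-q->A C-p->C C-q->C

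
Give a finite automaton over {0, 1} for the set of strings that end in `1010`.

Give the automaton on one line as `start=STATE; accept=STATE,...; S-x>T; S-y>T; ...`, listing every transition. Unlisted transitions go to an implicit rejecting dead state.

Remember how much of `1010` the current input suffix matches. State s0 means no match yet; s1 means the last symbol is `1`; s2 means the last 2 symbols are `10`; s3 means the last 3 symbols are `101`; s4 means the last 4 symbols are `1010`. Only s4 accepts. On a mismatch, fall back to the longest proper suffix that is still a prefix of `1010`.
5 states suffice.
        0   1  
>  s0   s0  s1 
   s1   s2  s1 
   s2   s0  s3 
   s3   s4  s1 
 * s4   s0  s3 
(> = start, * = accepting)

start=s0; accept=s4; s0-0>s0; s0-1>s1; s1-0>s2; s1-1>s1; s2-0>s0; s2-1>s3; s3-0>s4; s3-1>s1; s4-0>s0; s4-1>s3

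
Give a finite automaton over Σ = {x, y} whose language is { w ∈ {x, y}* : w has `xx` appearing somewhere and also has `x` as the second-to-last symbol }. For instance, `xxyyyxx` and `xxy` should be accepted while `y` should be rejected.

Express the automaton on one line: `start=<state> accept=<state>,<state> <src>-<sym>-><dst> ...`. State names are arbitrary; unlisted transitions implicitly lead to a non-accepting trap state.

Run two small machines in parallel and take their product. One (3 states) tracks whether and how much of `xx` has been seen; the other (7 states) tracks the last 2 symbols read. Each combined state is a pair, one component from each; accept when both components accept. After merging equivalent states the machine shrinks.
       x  y 
>  A   B  A 
   B   C  A 
 * C   C  D 
 * D   E  F 
   E   C  D 
   F   E  F 
(> = start, * = accepting)

start=A accept=C,D A-x->B A-y->A B-x->C B-y->A C-x->C C-y->D D-x->E D-y->F E-x->C E-y->D F-x->E F-y->F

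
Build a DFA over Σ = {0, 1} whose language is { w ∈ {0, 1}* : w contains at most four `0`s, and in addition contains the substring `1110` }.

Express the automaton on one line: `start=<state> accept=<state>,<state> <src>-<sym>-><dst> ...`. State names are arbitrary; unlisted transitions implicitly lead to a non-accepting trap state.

Handle the two conditions separately and then intersect. One (6 states) tracks the count of `0`s, saturating at 5; the other (5 states) tracks whether and how much of `1110` has been seen. Each combined state is a pair, one component from each; accept when both components accept. After merging equivalent states the machine shrinks.
A 21-state machine:
          0    1  
>  s0     s1   s2 
   s1     s3   s4 
   s2     s1   s5 
   s3     s6   s7 
   s4     s3   s8 
   s5     s1   s9 
   s6    s10  s11 
   s7     s6  s12 
   s8     s3  s13 
   s9    s14   s9 
   s10   s10  s10 
   s11   s10  s15 
   s12    s6  s16 
   s13   s17  s13 
 * s14   s17  s14 
   s15   s10  s18 
   s16   s19  s16 
 * s17   s19  s17 
   s18   s20  s18 
 * s19   s20  s19 
 * s20   s10  s20 
(> = start, * = accepting)

start=s0 accept=s14,s17,s19,s20 s0-0->s1 s0-1->s2 s1-0->s3 s1-1->s4 s2-0->s1 s2-1->s5 s3-0->s6 s3-1->s7 s4-0->s3 s4-1->s8 s5-0->s1 s5-1->s9 s6-0->s10 s6-1->s11 s7-0->s6 s7-1->s12 s8-0->s3 s8-1->s13 s9-0->s14 s9-1->s9 s10-0->s10 s10-1->s10 s11-0->s10 s11-1->s15 s12-0->s6 s12-1->s16 s13-0->s17 s13-1->s13 s14-0->s17 s14-1->s14 s15-0->s10 s15-1->s18 s16-0->s19 s16-1->s16 s17-0->s19 s17-1->s17 s18-0->s20 s18-1->s18 s19-0->s20 s19-1->s19 s20-0->s10 s20-1->s20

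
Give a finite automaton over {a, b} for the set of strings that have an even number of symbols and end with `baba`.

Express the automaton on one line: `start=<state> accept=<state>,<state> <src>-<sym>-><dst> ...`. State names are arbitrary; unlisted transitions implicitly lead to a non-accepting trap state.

start=S0 accept=S8 S0-a->S1 S0-b->S2 S1-a->S0 S1-b->S3 S2-a->S4 S2-b->S3 S3-a->S5 S3-b->S2 S4-a->S1 S4-b->S6 S5-a->S0 S5-b->S7 S6-a->S8 S6-b->S3 S7-a->S9 S7-b->S2 S8-a->S1 S8-b->S6 S9-a->S0 S9-b->S7

Build one automaton per condition and run them in lockstep. One (2 states) tracks the input length modulo 2; the other (5 states) tracks how much of the suffix `baba` has currently been matched. Each combined state is a pair, one component from each; accept when both components accept.
With 10 states:
        a   b  
>  S0   S1  S2 
   S1   S0  S3 
   S2   S4  S3 
   S3   S5  S2 
   S4   S1  S6 
   S5   S0  S7 
   S6   S8  S3 
   S7   S9  S2 
 * S8   S1  S6 
   S9   S0  S7 
(> = start, * = accepting)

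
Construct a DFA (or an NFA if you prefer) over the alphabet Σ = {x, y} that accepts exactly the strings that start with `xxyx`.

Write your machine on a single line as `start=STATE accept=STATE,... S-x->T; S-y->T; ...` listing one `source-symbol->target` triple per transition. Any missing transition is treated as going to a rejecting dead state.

start=A; accept=E; A-x->B; A-y->F; B-x->C; B-y->F; C-x->F; C-y->D; D-x->E; D-y->F; E-x->E; E-y->E; F-x->F; F-y->F

Check the first 4 symbols one by one: A through D record how many have matched `xxyx` so far; any wrong symbol goes to the dead state F. After all 4 match we enter the accepting sink E.
       x  y 
>  A   B  F 
   B   C  F 
   C   F  D 
   D   E  F 
 * E   E  E 
   F   F  F 
(> = start, * = accepting)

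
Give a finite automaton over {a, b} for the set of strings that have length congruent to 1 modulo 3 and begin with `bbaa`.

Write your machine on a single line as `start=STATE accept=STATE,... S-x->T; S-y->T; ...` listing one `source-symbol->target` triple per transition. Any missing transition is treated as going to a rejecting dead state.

Run two small machines in parallel and take their product. One (3 states) tracks the input length modulo 3; the other (6 states) tracks whether the input so far still matches the prefix `bbaa`. Each combined state is a pair, one component from each; accept when both components accept.
        a   b  
>  q0   q1  q2 
   q1   q3  q3 
   q2   q3  q4 
   q3   q5  q5 
   q4   q6  q5 
   q5   q1  q1 
   q6   q7  q1 
 * q7   q8  q8 
   q8   q9  q9 
   q9   q7  q7 
(> = start, * = accepting)

start=q0; accept=q7; q0-a->q1; q0-b->q2; q1-a->q3; q1-b->q3; q2-a->q3; q2-b->q4; q3-a->q5; q3-b->q5; q4-a->q6; q4-b->q5; q5-a->q1; q5-b->q1; q6-a->q7; q6-b->q1; q7-a->q8; q7-b->q8; q8-a->q9; q8-b->q9; q9-a->q7; q9-b->q7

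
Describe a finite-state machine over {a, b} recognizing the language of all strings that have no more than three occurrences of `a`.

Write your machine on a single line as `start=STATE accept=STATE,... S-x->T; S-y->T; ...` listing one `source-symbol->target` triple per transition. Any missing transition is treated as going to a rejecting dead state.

start=q0; accept=q0,q1,q2,q3; q0-a->q1; q0-b->q0; q1-a->q2; q1-b->q1; q2-a->q3; q2-b->q2; q3-a->q4; q3-b->q3; q4-a->q4; q4-b->q4

Only the number of `a`s matters, and only up to 4. Make a chain q0 → q1 → q2 → q3 → q4 advanced by each `a` (with q4 absorbing); every other symbol self-loops. The accepting set is {q0, q1, q2, q3}.
With 5 states:
        a   b  
>* q0   q1  q0 
 * q1   q2  q1 
 * q2   q3  q2 
 * q3   q4  q3 
   q4   q4  q4 
(> = start, * = accepting)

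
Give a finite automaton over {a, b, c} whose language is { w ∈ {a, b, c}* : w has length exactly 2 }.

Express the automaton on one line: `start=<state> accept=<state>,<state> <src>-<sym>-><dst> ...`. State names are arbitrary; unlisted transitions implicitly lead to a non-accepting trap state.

start=q0 accept=q2 q0-a->q1 q0-b->q1 q0-c->q1 q1-a->q2 q1-b->q2 q1-c->q2 q2-a->q3 q2-b->q3 q2-c->q3 q3-a->q3 q3-b->q3 q3-c->q3

Count input length up to 3: every symbol moves from q0 toward q3, which means 'more than 2' and absorbs. Accept from {q2}.
4 states suffice.
        a   b   c  
>  q0   q1  q1  q1 
   q1   q2  q2  q2 
 * q2   q3  q3  q3 
   q3   q3  q3  q3 
(> = start, * = accepting)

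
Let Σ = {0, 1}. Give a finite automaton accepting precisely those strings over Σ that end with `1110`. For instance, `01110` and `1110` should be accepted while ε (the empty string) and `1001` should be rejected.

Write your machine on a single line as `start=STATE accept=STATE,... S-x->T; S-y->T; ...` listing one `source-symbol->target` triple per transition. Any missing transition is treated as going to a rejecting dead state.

start=s0; accept=s4; s0-0->s0; s0-1->s1; s1-0->s0; s1-1->s2; s2-0->s0; s2-1->s3; s3-0->s4; s3-1->s3; s4-0->s0; s4-1->s1

Let each state record the length of the longest suffix of the input read so far that is also a prefix of `1110`. s1 means the last symbol is `1`; s2 means the last 2 symbols are `11`; s3 means the last 3 symbols are `111`; s4 means the last 4 symbols are `1110`. Accept only at s4, where the string currently ends in `1110`.
With 5 states:
        0   1  
>  s0   s0  s1 
   s1   s0  s2 
   s2   s0  s3 
   s3   s4  s3 
 * s4   s0  s1 
(> = start, * = accepting)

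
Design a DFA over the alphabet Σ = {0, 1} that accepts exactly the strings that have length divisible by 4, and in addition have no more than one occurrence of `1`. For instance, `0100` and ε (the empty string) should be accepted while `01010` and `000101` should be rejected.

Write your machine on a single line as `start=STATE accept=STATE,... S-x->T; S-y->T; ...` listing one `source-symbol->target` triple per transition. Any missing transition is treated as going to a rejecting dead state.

start=A; accept=A,J; A-0->B; A-1->C; B-0->D; B-1->E; C-0->E; C-1->F; D-0->G; D-1->H; E-0->H; E-1->I; F-0->I; F-1->I; G-0->A; G-1->J; H-0->J; H-1->K; I-0->K; I-1->K; J-0->C; J-1->L; K-0->L; K-1->L; L-0->F; L-1->F

Build one automaton per condition and run them in lockstep. One (4 states) tracks the input length modulo 4; the other (3 states) tracks the count of `1`s, saturating at 2. Each combined state is a pair, one component from each; accept when both components accept.
A 12-state machine:
       0  1 
>* A   B  C 
   B   D  E 
   C   E  F 
   D   G  H 
   E   H  I 
   F   I  I 
   G   A  J 
   H   J  K 
   I   K  K 
 * J   C  L 
   K   L  L 
   L   F  F 
(> = start, * = accepting)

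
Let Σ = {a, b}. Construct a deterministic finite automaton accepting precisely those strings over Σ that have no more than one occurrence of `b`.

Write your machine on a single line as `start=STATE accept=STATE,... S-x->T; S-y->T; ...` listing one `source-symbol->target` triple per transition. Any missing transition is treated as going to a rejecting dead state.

start=S0; accept=S0,S1; S0-a->S0; S0-b->S1; S1-a->S1; S1-b->S2; S2-a->S2; S2-b->S2

Count `b`s, saturating at 2: state S0 means no `b` yet, S1 means one `b` seen, S2 means more than one. Each `b` increments (capped at S2); other symbols loop. Accept from {S0, S1}.
        a   b  
>* S0   S0  S1 
 * S1   S1  S2 
   S2   S2  S2 
(> = start, * = accepting)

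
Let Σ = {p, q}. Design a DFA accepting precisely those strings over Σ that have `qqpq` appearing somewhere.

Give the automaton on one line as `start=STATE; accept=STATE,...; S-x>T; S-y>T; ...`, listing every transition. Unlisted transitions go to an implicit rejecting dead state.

Track how much of `qqpq` has been matched so far: state s0 is no progress, s4 is the absorbing accept state reached once `qqpq` has occurred. Intermediate states record partial matches; on a mismatch, fall back to the longest reusable overlap.
5 states suffice.
        p   q  
>  s0   s0  s1 
   s1   s0  s2 
   s2   s3  s2 
   s3   s0  s4 
 * s4   s4  s4 
(> = start, * = accepting)

start=s0; accept=s4; s0-p>s0; s0-q>s1; s1-p>s0; s1-q>s2; s2-p>s3; s2-q>s2; s3-p>s0; s3-q>s4; s4-p>s4; s4-q>s4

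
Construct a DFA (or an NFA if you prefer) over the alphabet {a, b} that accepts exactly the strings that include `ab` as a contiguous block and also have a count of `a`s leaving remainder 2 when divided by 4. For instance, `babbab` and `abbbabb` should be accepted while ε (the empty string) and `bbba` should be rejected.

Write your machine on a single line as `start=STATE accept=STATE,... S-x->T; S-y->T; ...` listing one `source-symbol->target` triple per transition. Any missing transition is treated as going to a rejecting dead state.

Handle the two conditions separately and then intersect. One (3 states) tracks whether and how much of `ab` has been seen; the other (4 states) tracks the count of `a`s modulo 4. Each combined state is a pair, one component from each; accept when both components accept.
A 9-state machine:
        a   b  
>  q0   q1  q0 
   q1   q2  q3 
   q2   q4  q5 
   q3   q5  q3 
   q4   q6  q7 
 * q5   q7  q5 
   q6   q1  q8 
   q7   q8  q7 
   q8   q3  q8 
(> = start, * = accepting)

start=q0; accept=q5; q0-a->q1; q0-b->q0; q1-a->q2; q1-b->q3; q2-a->q4; q2-b->q5; q3-a->q5; q3-b->q3; q4-a->q6; q4-b->q7; q5-a->q7; q5-b->q5; q6-a->q1; q6-b->q8; q7-a->q8; q7-b->q7; q8-a->q3; q8-b->q8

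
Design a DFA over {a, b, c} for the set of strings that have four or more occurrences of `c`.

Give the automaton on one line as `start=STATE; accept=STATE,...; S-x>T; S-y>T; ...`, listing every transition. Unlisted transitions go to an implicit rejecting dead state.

Only the number of `c`s matters, and only up to 5. Make a chain q0 → q1 → q2 → q3 → q4 → q5 advanced by each `c` (with q5 absorbing); every other symbol self-loops. The accepting set is {q4, q5}.
        a   b   c  
>  q0   q0  q0  q1 
   q1   q1  q1  q2 
   q2   q2  q2  q3 
   q3   q3  q3  q4 
 * q4   q4  q4  q5 
 * q5   q5  q5  q5 
(> = start, * = accepting)

start=q0; accept=q4,q5; q0-a>q0; q0-b>q0; q0-c>q1; q1-a>q1; q1-b>q1; q1-c>q2; q2-a>q2; q2-b>q2; q2-c>q3; q3-a>q3; q3-b>q3; q3-c>q4; q4-a>q4; q4-b>q4; q4-c>q5; q5-a>q5; q5-b>q5; q5-c>q5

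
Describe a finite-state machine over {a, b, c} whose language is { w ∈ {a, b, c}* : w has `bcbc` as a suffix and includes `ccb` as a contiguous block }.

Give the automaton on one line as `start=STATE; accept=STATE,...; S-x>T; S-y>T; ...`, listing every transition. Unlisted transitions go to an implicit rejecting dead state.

Handle the two conditions separately and then intersect. The first has 5 states tracking how much of the suffix `bcbc` has currently been matched; the second has 4 states tracking whether and how much of `ccb` has been seen. A product state is a pair (one from each), accepting exactly when both do.
A 12-state machine:
          a    b    c  
>  s0     s0   s1   s2 
   s1     s0   s1   s3 
   s2     s0   s1   s4 
   s3     s0   s5   s4 
   s4     s0   s6   s4 
   s5     s0   s1   s7 
   s6     s8   s6   s9 
   s7     s0   s5   s4 
   s8     s8   s6   s8 
   s9     s8  s10   s8 
   s10    s8   s6  s11 
 * s11    s8  s10   s8 
(> = start, * = accepting)

start=s0; accept=s11; s0-a>s0; s0-b>s1; s0-c>s2; s1-a>s0; s1-b>s1; s1-c>s3; s2-a>s0; s2-b>s1; s2-c>s4; s3-a>s0; s3-b>s5; s3-c>s4; s4-a>s0; s4-b>s6; s4-c>s4; s5-a>s0; s5-b>s1; s5-c>s7; s6-a>s8; s6-b>s6; s6-c>s9; s7-a>s0; s7-b>s5; s7-c>s4; s8-a>s8; s8-b>s6; s8-c>s8; s9-a>s8; s9-b>s10; s9-c>s8; s10-a>s8; s10-b>s6; s10-c>s11; s11-a>s8; s11-b>s10; s11-c>s8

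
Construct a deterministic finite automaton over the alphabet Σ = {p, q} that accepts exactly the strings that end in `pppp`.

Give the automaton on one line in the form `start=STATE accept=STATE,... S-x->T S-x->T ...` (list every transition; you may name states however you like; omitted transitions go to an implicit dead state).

Remember how much of `pppp` the current input suffix matches. State A means no match yet; B means the last symbol is `p`; C means the last 2 symbols are `pp`; D means the last 3 symbols are `ppp`; E means the last 4 symbols are `pppp`. Only E accepts. On a mismatch, fall back to the longest proper suffix that is still a prefix of `pppp`.
5 states suffice.
       p  q 
>  A   B  A 
   B   C  A 
   C   D  A 
   D   E  A 
 * E   E  A 
(> = start, * = accepting)

start=A accept=E A-p->B A-q->A B-p->C B-q->A C-p->D C-q->A D-p->E D-q->A E-p->E E-q->A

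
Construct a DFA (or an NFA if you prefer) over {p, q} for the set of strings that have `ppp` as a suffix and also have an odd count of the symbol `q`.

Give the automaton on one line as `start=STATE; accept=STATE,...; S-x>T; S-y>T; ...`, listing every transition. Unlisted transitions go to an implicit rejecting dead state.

Run two small machines in parallel and take their product. The first has 4 states tracking how much of the suffix `ppp` has currently been matched; the second has 2 states tracking the count of `q`s modulo 2. A product state is a pair (one from each), accepting exactly when both do. Minimizing collapses redundant product states.
       p  q 
>  A   A  B 
   B   C  A 
   C   D  A 
   D   E  A 
 * E   E  A 
(> = start, * = accepting)

start=A; accept=E; A-p>A; A-q>B; B-p>C; B-q>A; C-p>D; C-q>A; D-p>E; D-q>A; E-p>E; E-q>A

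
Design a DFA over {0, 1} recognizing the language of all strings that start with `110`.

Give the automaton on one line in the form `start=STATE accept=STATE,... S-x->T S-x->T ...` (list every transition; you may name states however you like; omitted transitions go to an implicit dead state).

start=q0 accept=q3 q0-0->q4 q0-1->q1 q1-0->q4 q1-1->q2 q2-0->q3 q2-1->q4 q3-0->q3 q3-1->q3 q4-0->q4 q4-1->q4

Check the first 3 symbols one by one: q0 through q2 record how many have matched `110` so far; any wrong symbol goes to the dead state q4. After all 3 match we enter the accepting sink q3.
5 states suffice.
        0   1  
>  q0   q4  q1 
   q1   q4  q2 
   q2   q3  q4 
 * q3   q3  q3 
   q4   q4  q4 
(> = start, * = accepting)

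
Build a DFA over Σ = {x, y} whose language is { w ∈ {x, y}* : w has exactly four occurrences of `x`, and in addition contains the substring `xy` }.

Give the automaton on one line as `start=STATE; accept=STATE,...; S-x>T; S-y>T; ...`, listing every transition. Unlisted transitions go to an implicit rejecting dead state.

Run two small machines in parallel and take their product. The first has 6 states tracking the count of `x`s, saturating at 5; the second has 3 states tracking whether and how much of `xy` has been seen. A product state is a pair (one from each), accepting exactly when both do.
An 11-state machine:
       x  y 
>  A   B  A 
   B   C  D 
   C   E  F 
   D   F  D 
   E   G  H 
   F   H  F 
   G   I  J 
   H   J  H 
   I   I  K 
 * J   K  J 
   K   K  K 
(> = start, * = accepting)

start=A; accept=J; A-x>B; A-y>A; B-x>C; B-y>D; C-x>E; C-y>F; D-x>F; D-y>D; E-x>G; E-y>H; F-x>H; F-y>F; G-x>I; G-y>J; H-x>J; H-y>H; I-x>I; I-y>K; J-x>K; J-y>J; K-x>K; K-y>K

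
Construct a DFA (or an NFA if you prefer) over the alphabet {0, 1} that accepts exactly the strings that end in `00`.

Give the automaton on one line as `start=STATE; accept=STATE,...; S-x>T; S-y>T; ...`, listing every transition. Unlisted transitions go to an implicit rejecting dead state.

start=s0; accept=s2; s0-0>s1; s0-1>s0; s1-0>s2; s1-1>s0; s2-0>s2; s2-1>s0

Let each state record the length of the longest suffix of the input read so far that is also a prefix of `00`. s1 means the last symbol is `0`; s2 means the last 2 symbols are `00`. Accept only at s2, where the string currently ends in `00`.
With 3 states:
        0   1  
>  s0   s1  s0 
   s1   s2  s0 
 * s2   s2  s0 
(> = start, * = accepting)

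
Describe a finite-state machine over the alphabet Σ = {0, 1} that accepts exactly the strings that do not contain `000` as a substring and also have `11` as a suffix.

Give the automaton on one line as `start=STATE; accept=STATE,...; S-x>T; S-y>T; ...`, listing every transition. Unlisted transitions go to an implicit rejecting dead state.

start=q0; accept=q4; q0-0>q1; q0-1>q2; q1-0>q3; q1-1>q2; q2-0>q1; q2-1>q4; q3-0>q5; q3-1>q2; q4-0>q1; q4-1>q4; q5-0>q5; q5-1>q5

Run two small machines in parallel and take their product. One (4 states) tracks partial matches of the forbidden pattern `000`; the other (3 states) tracks how much of the suffix `11` has currently been matched. Each combined state is a pair, one component from each; accept when both components accept. After merging equivalent states the machine shrinks.
        0   1  
>  q0   q1  q2 
   q1   q3  q2 
   q2   q1  q4 
   q3   q5  q2 
 * q4   q1  q4 
   q5   q5  q5 
(> = start, * = accepting)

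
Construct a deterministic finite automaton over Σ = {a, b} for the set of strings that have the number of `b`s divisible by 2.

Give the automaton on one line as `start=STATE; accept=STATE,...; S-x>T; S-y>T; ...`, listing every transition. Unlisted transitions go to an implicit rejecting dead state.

start=q0; accept=q0; q0-a>q0; q0-b>q1; q1-a>q1; q1-b>q0

Keep the running count of `b`s modulo 2: each `b` advances along the cycle q0 → q1 → q0 while other symbols loop. Accept at q0.
With 2 states:
        a   b  
>* q0   q0  q1 
   q1   q1  q0 
(> = start, * = accepting)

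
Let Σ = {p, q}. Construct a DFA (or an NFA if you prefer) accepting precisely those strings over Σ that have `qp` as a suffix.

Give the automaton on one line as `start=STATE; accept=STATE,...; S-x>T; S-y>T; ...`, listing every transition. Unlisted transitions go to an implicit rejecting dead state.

Remember how much of `qp` the current input suffix matches. State A means no match yet; B means the last symbol is `q`; C means the last 2 symbols are `qp`. Only C accepts. On a mismatch, fall back to the longest proper suffix that is still a prefix of `qp`.
       p  q 
>  A   A  B 
   B   C  B 
 * C   A  B 
(> = start, * = accepting)

start=A; accept=C; A-p>A; A-q>B; B-p>C; B-q>B; C-p>A; C-q>B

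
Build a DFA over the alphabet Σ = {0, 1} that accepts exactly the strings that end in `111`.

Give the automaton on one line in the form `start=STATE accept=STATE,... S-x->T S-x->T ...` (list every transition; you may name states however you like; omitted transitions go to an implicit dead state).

Let each state record the length of the longest suffix of the input read so far that is also a prefix of `111`. B means the last symbol is `1`; C means the last 2 symbols are `11`; D means the last 3 symbols are `111`. Accept only at D, where the string currently ends in `111`.
       0  1 
>  A   A  B 
   B   A  C 
   C   A  D 
 * D   A  D 
(> = start, * = accepting)

start=A accept=D A-0->A A-1->B B-0->A B-1->C C-0->A C-1->D D-0->A D-1->D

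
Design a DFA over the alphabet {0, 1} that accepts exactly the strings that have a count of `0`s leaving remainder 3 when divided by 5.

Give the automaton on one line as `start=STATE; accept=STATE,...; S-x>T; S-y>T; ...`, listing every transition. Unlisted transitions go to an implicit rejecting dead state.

The only thing that matters is how many `0`s have appeared, reduced mod 5. Use one state per residue: S0 for 0, …, S4 for 4. Reading `0` moves to the next residue; anything else stays put. S3 is accepting.
5 states suffice.
        0   1  
>  S0   S1  S0 
   S1   S2  S1 
   S2   S3  S2 
 * S3   S4  S3 
   S4   S0  S4 
(> = start, * = accepting)

start=S0; accept=S3; S0-0>S1; S0-1>S0; S1-0>S2; S1-1>S1; S2-0>S3; S2-1>S2; S3-0>S4; S3-1>S3; S4-0>S0; S4-1>S4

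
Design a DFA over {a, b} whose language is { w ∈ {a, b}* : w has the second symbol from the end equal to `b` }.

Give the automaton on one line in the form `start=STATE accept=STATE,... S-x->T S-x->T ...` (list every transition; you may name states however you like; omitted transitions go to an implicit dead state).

start=q0 accept=q5,q6 q0-a->q1 q0-b->q2 q1-a->q3 q1-b->q4 q2-a->q5 q2-b->q6 q3-a->q3 q3-b->q4 q4-a->q5 q4-b->q6 q5-a->q3 q5-b->q4 q6-a->q5 q6-b->q6

A DFA must remember the last 2 symbols (since which symbol is second-to-last isn't known until the input ends). Use one state per possible window of the last ≤2 symbols; accept from those whose window starts with `b`.
A 7-state machine:
        a   b  
>  q0   q1  q2 
   q1   q3  q4 
   q2   q5  q6 
   q3   q3  q4 
   q4   q5  q6 
 * q5   q3  q4 
 * q6   q5  q6 
(> = start, * = accepting)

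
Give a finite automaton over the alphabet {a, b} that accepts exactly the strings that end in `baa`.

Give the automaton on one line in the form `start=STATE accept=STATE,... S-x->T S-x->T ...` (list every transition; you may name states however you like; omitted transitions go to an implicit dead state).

Remember how much of `baa` the current input suffix matches. State q0 means no match yet; q1 means the last symbol is `b`; q2 means the last 2 symbols are `ba`; q3 means the last 3 symbols are `baa`. Only q3 accepts. On a mismatch, fall back to the longest proper suffix that is still a prefix of `baa`.
4 states suffice.
        a   b  
>  q0   q0  q1 
   q1   q2  q1 
   q2   q3  q1 
 * q3   q0  q1 
(> = start, * = accepting)

start=q0 accept=q3 q0-a->q0 q0-b->q1 q1-a->q2 q1-b->q1 q2-a->q3 q2-b->q1 q3-a->q0 q3-b->q1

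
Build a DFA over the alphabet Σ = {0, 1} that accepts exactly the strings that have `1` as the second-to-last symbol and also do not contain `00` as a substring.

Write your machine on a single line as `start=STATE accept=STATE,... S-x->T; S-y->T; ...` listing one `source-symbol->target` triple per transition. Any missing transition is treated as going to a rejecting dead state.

Run two small machines in parallel and take their product. One (7 states) tracks the last 2 symbols read; the other (3 states) tracks partial matches of the forbidden pattern `00`. Each combined state is a pair, one component from each; accept when both components accept. After merging equivalent states the machine shrinks.
6 states suffice.
       0  1 
>  A   B  C 
   B   D  C 
   C   E  F 
   D   D  D 
 * E   D  C 
 * F   E  F 
(> = start, * = accepting)

start=A; accept=E,F; A-0->B; A-1->C; B-0->D; B-1->C; C-0->E; C-1->F; D-0->D; D-1->D; E-0->D; E-1->C; F-0->E; F-1->F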